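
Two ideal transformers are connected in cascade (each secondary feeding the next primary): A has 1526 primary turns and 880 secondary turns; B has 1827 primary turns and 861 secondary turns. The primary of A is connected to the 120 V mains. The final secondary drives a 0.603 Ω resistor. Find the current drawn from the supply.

I_supply ≈ 14.7 A

After A: V = 120.00 × 880/1526 = 69.201 V.
After B: V = 69.201 × 861/1827 = 32.612 V.
I_load = 32.612/0.603 = 54.082 A, so P_out = 32.612 × 54.082 = 1763.7 W.
All ideal ⇒ P_in = P_out, so I_supply = 1763.7/120 = 14.7 A.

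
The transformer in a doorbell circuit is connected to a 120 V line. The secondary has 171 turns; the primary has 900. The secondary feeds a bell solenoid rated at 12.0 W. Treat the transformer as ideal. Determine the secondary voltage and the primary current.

V_s ≈ 22.8 V, I_p ≈ 0.100 A

V_s = V_p × N_s/N_p = 120 × 171/900 = 22.800 V.
I_s = P/V_s = 12.0/22.800 = 0.52632 A.
I_p = I_s × N_s/N_p = 0.52632 × 171/900 = 0.100 A.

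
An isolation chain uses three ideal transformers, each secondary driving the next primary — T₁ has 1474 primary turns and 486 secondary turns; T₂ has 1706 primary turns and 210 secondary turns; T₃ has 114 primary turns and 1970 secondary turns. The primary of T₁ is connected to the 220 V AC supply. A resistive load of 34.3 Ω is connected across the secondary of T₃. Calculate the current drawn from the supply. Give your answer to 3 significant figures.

I_supply ≈ 3.16 A

After T₁: V = 220.00 × 486/1474 = 72.537 V.
After T₂: V = 72.537 × 210/1706 = 8.9290 V.
After T₃: V = 8.9290 × 1970/114 = 154.30 V.
I_load = 154.30/34.3 = 4.4985 A, so P_out = 154.30 × 4.4985 = 694.12 W.
All ideal ⇒ P_in = P_out, so I_supply = 694.12/220 = 3.16 A.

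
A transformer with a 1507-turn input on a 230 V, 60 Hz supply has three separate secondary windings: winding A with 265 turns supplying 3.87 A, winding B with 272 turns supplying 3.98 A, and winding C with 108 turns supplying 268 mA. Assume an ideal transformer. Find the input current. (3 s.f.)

I_in ≈ 1.42 A

V_A = 230 × 265/1507 = 40.445 V; V_B = 230 × 272/1507 = 41.513 V; V_C = 230 × 108/1507 = 16.483 V.
P_out = V_A I_A + V_B I_B + V_C I_C = 40.445×3.87 + 41.513×3.98 + 16.483×0.268 = 156.52 + 165.22 + 4.4175 = 326.16 W.
Ideal ⇒ P_in = P_out, so I_in = P_out/V_in = 326.16/230 = 1.42 A.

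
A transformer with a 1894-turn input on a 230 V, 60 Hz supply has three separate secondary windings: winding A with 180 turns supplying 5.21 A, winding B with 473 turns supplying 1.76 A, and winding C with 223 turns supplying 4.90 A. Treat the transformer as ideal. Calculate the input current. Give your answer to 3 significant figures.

I_in ≈ 1.51 A

V_A = 230 × 180/1894 = 21.859 V; V_B = 230 × 473/1894 = 57.439 V; V_C = 230 × 223/1894 = 27.080 V.
P_out = V_A I_A + V_B I_B + V_C I_C = 21.859×5.21 + 57.439×1.76 + 27.080×4.90 = 113.88 + 101.09 + 132.69 = 347.67 W.
Ideal ⇒ P_in = P_out, so I_in = P_out/V_in = 347.67/230 = 1.51 A.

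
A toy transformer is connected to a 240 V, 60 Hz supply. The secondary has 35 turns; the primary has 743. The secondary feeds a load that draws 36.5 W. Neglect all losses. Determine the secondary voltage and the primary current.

V_s = V_p × N_s/N_p = 240 × 35/743 = 11.306 V.
I_s = P/V_s = 36.5/11.306 = 3.2285 A.
I_p = I_s × N_s/N_p = 3.2285 × 35/743 = 0.152 A.

V_s ≈ 11.3 V, I_p ≈ 0.152 A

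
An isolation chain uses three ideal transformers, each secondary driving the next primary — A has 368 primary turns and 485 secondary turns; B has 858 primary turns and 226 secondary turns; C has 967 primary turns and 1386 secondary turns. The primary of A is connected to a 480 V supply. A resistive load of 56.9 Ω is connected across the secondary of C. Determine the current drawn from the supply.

I_supply ≈ 2.09 A

Secondary of A: V = 480.00 × 485/368 = 632.61 V.
Secondary of B: V = 632.61 × 226/858 = 166.63 V.
Secondary of C: V = 166.63 × 1386/967 = 238.83 V.
I_load = 238.83/56.9 = 4.1974 A, so P_out = 238.83 × 4.1974 = 1002.5 W.
All ideal ⇒ P_in = P_out, so I_supply = 1002.5/480 = 2.09 A.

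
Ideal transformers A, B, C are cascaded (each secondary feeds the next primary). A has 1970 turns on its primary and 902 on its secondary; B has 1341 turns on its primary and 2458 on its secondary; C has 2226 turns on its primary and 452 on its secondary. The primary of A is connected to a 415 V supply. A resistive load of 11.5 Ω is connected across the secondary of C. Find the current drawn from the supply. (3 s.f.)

Secondary of A: V = 415.00 × 902/1970 = 190.02 V.
Secondary of B: V = 190.02 × 2458/1341 = 348.29 V.
Secondary of C: V = 348.29 × 452/2226 = 70.722 V.
I_load = 70.722/11.5 = 6.1497 A, so P_out = 70.722 × 6.1497 = 434.92 W.
All ideal ⇒ P_in = P_out, so I_supply = 434.92/415 = 1.05 A.

I_supply ≈ 1.05 A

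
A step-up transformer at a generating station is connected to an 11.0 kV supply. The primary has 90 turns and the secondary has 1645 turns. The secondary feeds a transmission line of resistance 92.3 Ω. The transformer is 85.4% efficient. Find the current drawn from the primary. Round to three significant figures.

I_p ≈ 46600 A

V_s = 11000 × 1645/90 = 201060 V.
I_s = V_s/R = 201060/92.3 = 2178.3 A.
P_out = V_s I_s = 201060 × 2178.3 = 4.3796×10^8 W.
P_in = P_out/η = 4.3796×10^8/0.854 = 5.1283×10^8 W.
I_p = P_in/V_p = 5.1283×10^8/11000 = 46600 A.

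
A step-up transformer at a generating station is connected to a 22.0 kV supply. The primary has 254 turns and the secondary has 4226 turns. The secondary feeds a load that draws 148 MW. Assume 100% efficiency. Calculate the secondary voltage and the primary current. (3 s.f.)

V_s ≈ 366000 V, I_p ≈ 6730 A

V_s = V_p × N_s/N_p = 22000 × 4226/254 = 366030 V.
I_s = P/V_s = 1.48×10^8/366030 = 404.34 A.
I_p = I_s × N_s/N_p = 404.34 × 4226/254 = 6730 A.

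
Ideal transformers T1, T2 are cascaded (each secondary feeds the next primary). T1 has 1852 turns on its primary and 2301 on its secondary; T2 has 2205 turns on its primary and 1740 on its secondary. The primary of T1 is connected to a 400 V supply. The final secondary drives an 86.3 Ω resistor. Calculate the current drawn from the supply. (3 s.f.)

After T1: V = 400.00 × 2301/1852 = 496.98 V.
After T2: V = 496.98 × 1740/2205 = 392.17 V.
I_load = 392.17/86.3 = 4.5443 A, so P_out = 392.17 × 4.5443 = 1782.1 W.
All ideal ⇒ P_in = P_out, so I_supply = 1782.1/400 = 4.46 A.

I_supply ≈ 4.46 A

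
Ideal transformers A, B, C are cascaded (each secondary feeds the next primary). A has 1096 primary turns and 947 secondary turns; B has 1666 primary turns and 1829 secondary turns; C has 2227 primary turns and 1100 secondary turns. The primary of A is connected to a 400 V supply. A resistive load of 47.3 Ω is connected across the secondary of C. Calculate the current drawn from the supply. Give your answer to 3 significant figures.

I_supply ≈ 1.86 A

Secondary of A: V = 400.00 × 947/1096 = 345.62 V.
Secondary of B: V = 345.62 × 1829/1666 = 379.44 V.
Secondary of C: V = 379.44 × 1100/2227 = 187.42 V.
I_load = 187.42/47.3 = 3.9623 A, so P_out = 187.42 × 3.9623 = 742.61 W.
All ideal ⇒ P_in = P_out, so I_supply = 742.61/400 = 1.86 A.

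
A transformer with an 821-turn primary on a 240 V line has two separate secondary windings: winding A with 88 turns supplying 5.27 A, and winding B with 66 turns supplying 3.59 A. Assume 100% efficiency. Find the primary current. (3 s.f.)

V_A = 240 × 88/821 = 25.725 V; V_B = 240 × 66/821 = 19.294 V.
P_out = V_A I_A + V_B I_B = 25.725×5.27 + 19.294×3.59 = 135.57 + 69.264 = 204.83 W.
Ideal ⇒ P_in = P_out, so I_p = P_out/V_p = 204.83/240 = 0.853 A.

I_p ≈ 0.853 A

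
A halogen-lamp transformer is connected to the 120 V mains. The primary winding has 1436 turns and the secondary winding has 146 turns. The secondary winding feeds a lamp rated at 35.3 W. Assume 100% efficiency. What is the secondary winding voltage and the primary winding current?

V_s = V_p × N_s/N_p = 120 × 146/1436 = 12.201 V.
I_s = P/V_s = 35.3/12.201 = 2.8933 A.
I_p = I_s × N_s/N_p = 2.8933 × 146/1436 = 0.294 A.

V_s ≈ 12.2 V, I_p ≈ 0.294 A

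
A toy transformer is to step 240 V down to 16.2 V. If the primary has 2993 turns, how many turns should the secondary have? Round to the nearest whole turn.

N_s = 202 turns

N_s/N_p = V_s/V_p, so N_s = 2993 × 16.2/240 = 202.0 ≈ 202 turns.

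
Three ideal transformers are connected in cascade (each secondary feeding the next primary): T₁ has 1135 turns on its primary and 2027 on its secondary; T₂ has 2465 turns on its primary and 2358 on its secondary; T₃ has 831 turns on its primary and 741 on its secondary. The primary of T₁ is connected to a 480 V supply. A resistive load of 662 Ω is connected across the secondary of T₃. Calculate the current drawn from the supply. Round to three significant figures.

After T₁: V = 480.00 × 2027/1135 = 857.23 V.
After T₂: V = 857.23 × 2358/2465 = 820.02 V.
After T₃: V = 820.02 × 741/831 = 731.21 V.
I_load = 731.21/662 = 1.1045 A, so P_out = 731.21 × 1.1045 = 807.66 W.
All ideal ⇒ P_in = P_out, so I_supply = 807.66/480 = 1.68 A.

I_supply ≈ 1.68 A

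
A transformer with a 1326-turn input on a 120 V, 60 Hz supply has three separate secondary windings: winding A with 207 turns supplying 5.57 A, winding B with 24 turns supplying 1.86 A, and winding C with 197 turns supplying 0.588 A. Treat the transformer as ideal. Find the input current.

V_A = 120 × 207/1326 = 18.733 V; V_B = 120 × 24/1326 = 2.1719 V; V_C = 120 × 197/1326 = 17.828 V.
P_out = V_A I_A + V_B I_B + V_C I_C = 18.733×5.57 + 2.1719×1.86 + 17.828×0.588 = 104.34 + 4.0398 + 10.483 = 118.87 W.
Ideal ⇒ P_in = P_out, so I_in = P_out/V_in = 118.87/120 = 0.991 A.

I_in ≈ 0.991 A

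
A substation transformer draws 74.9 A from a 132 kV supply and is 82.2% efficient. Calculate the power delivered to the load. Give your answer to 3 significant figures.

P_in = V_p I_p = 132000 × 74.9 = 9.8868×10^6 W.
P_out = η P_in = 0.822 × 9.8868×10^6 = 8.13×10^6 W.

P_out ≈ 8.13×10^6 W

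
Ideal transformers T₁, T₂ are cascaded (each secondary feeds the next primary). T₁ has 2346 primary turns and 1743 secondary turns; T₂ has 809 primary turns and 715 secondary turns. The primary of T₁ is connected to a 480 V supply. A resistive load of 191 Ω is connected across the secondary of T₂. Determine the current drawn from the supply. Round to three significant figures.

Secondary of T₁: V = 480.00 × 1743/2346 = 356.62 V.
Secondary of T₂: V = 356.62 × 715/809 = 315.19 V.
I_load = 315.19/191 = 1.6502 A, so P_out = 315.19 × 1.6502 = 520.12 W.
All ideal ⇒ P_in = P_out, so I_supply = 520.12/480 = 1.08 A.

I_supply ≈ 1.08 A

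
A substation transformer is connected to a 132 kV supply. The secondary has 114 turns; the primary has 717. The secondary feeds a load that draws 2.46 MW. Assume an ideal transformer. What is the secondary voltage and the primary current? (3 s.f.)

V_s ≈ 21000 V, I_p ≈ 18.6 A

V_s = V_p × N_s/N_p = 132000 × 114/717 = 20987 V.
I_s = P/V_s = 2.46×10^6/20987 = 117.21 A.
I_p = I_s × N_s/N_p = 117.21 × 114/717 = 18.6 A.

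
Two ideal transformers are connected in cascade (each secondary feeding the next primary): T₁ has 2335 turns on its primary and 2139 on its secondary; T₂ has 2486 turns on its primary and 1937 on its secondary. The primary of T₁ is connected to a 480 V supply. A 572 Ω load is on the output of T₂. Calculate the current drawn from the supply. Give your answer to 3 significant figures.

I_supply ≈ 0.428 A

Secondary of T₁: V = 480.00 × 2139/2335 = 439.71 V.
Secondary of T₂: V = 439.71 × 1937/2486 = 342.60 V.
I_load = 342.60/572 = 0.59896 A, so P_out = 342.60 × 0.59896 = 205.21 W.
All ideal ⇒ P_in = P_out, so I_supply = 205.21/480 = 0.428 A.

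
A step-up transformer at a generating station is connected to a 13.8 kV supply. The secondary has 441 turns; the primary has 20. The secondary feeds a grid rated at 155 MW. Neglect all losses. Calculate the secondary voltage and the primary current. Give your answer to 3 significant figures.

V_s = V_p × N_s/N_p = 13800 × 441/20 = 304290 V.
I_s = P/V_s = 1.55×10^8/304290 = 509.38 A.
I_p = I_s × N_s/N_p = 509.38 × 441/20 = 11200 A.

V_s ≈ 304000 V, I_p ≈ 11200 A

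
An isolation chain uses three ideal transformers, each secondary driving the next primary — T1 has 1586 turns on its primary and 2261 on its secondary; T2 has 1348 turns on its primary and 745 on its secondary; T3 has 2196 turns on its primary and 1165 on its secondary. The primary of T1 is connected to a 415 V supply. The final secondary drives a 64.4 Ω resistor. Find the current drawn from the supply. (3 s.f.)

I_supply ≈ 1.13 A

After T1: V = 415.00 × 2261/1586 = 591.62 V.
After T2: V = 591.62 × 745/1348 = 326.97 V.
After T3: V = 326.97 × 1165/2196 = 173.46 V.
I_load = 173.46/64.4 = 2.6935 A, so P_out = 173.46 × 2.6935 = 467.22 W.
All ideal ⇒ P_in = P_out, so I_supply = 467.22/415 = 1.13 A.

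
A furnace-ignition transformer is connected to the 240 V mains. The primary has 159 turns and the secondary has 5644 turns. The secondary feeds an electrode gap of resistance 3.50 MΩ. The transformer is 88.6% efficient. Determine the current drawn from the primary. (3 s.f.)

I_p ≈ 0.0975 A

V_s = 240 × 5644/159 = 8519.2 V.
I_s = V_s/R = 8519.2/(3.50×10^6) = 0.0024341 A.
P_out = V_s I_s = 8519.2 × 0.0024341 = 20.736 W.
P_in = P_out/η = 20.736/0.886 = 23.405 W.
I_p = P_in/V_p = 23.405/240 = 0.0975 A.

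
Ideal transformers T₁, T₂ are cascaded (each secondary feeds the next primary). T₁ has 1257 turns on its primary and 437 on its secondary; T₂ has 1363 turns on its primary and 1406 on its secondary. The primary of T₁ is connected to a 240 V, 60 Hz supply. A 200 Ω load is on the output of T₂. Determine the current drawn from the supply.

I_supply ≈ 0.154 A

After T₁: V = 240.00 × 437/1257 = 83.437 V.
After T₂: V = 83.437 × 1406/1363 = 86.069 V.
I_load = 86.069/200 = 0.43035 A, so P_out = 86.069 × 0.43035 = 37.039 W.
All ideal ⇒ P_in = P_out, so I_supply = 37.039/240 = 0.154 A.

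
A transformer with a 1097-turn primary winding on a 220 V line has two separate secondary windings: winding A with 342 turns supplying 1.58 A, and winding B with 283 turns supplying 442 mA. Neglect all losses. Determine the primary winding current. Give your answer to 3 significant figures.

I_p ≈ 0.607 A

V_A = 220 × 342/1097 = 68.587 V; V_B = 220 × 283/1097 = 56.755 V.
P_out = V_A I_A + V_B I_B = 68.587×1.58 + 56.755×0.442 = 108.37 + 25.086 = 133.45 W.
Ideal ⇒ P_in = P_out, so I_p = P_out/V_p = 133.45/220 = 0.607 A.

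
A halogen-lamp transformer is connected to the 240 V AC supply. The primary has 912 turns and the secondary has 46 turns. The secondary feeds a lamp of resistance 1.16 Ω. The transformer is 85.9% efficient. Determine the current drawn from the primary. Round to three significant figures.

I_p ≈ 0.613 A

V_s = 240 × 46/912 = 12.105 V.
I_s = V_s/R = 12.105/1.16 = 10.436 A.
P_out = V_s I_s = 12.105 × 10.436 = 126.33 W.
P_in = P_out/η = 126.33/0.859 = 147.06 W.
I_p = P_in/V_p = 147.06/240 = 0.613 A.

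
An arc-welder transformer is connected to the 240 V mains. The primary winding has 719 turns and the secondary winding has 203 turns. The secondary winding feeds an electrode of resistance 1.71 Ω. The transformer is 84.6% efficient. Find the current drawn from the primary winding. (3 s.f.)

I_p ≈ 13.2 A

V_s = 240 × 203/719 = 67.761 V.
I_s = V_s/R = 67.761/1.71 = 39.626 A.
P_out = V_s I_s = 67.761 × 39.626 = 2685.1 W.
P_in = P_out/η = 2685.1/0.846 = 3173.9 W.
I_p = P_in/V_p = 3173.9/240 = 13.2 A.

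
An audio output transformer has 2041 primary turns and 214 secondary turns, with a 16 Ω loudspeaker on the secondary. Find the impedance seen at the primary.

Z_p = (N_p/N_s)² × Z_s = (2041/214)² × 16 = 1460 Ω.

Z_p ≈ 1460 Ω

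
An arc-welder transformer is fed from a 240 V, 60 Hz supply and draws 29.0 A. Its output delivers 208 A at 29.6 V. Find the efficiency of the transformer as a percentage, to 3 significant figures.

P_in = 240 × 29.0 = 6960.00 W.
P_out = 29.6 × 208 = 6156.80 W.
η = P_out/P_in = 6156.80/6960.00 = 0.885.

η ≈ 88.5%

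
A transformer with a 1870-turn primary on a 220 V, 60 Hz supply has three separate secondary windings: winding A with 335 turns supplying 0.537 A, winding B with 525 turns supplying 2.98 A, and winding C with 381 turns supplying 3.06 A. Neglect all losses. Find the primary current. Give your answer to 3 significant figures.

I_p ≈ 1.56 A

V_A = 220 × 335/1870 = 39.412 V; V_B = 220 × 525/1870 = 61.765 V; V_C = 220 × 381/1870 = 44.824 V.
P_out = V_A I_A + V_B I_B + V_C I_C = 39.412×0.537 + 61.765×2.98 + 44.824×3.06 = 21.164 + 184.06 + 137.16 = 342.38 W.
Ideal ⇒ P_in = P_out, so I_p = P_out/V_p = 342.38/220 = 1.56 A.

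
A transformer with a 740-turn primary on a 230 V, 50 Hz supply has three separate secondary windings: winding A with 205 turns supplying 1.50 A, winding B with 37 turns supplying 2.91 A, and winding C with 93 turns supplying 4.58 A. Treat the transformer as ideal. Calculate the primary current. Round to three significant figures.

I_p ≈ 1.14 A

V_A = 230 × 205/740 = 63.716 V; V_B = 230 × 37/740 = 11.500 V; V_C = 230 × 93/740 = 28.905 V.
P_out = V_A I_A + V_B I_B + V_C I_C = 63.716×1.50 + 11.500×2.91 + 28.905×4.58 = 95.574 + 33.465 + 132.39 = 261.43 W.
Ideal ⇒ P_in = P_out, so I_p = P_out/V_p = 261.43/230 = 1.14 A.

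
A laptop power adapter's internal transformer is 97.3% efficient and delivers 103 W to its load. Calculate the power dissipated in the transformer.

P_in = P_out/η = 103/0.973 = 105.858 W.
P_loss = P_in − P_out = 105.858 − 103 = 2.86 W.

P_loss ≈ 2.86 W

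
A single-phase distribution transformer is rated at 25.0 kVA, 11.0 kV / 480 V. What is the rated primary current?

I_p = S/V_p = 25000/11000 = 2.27 A.

I_p ≈ 2.27 A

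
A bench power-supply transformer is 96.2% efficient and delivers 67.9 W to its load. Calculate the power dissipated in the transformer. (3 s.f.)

P_in = P_out/η = 67.9/0.962 = 70.5821 W.
P_loss = P_in − P_out = 70.5821 − 67.9 = 2.68 W.

P_loss ≈ 2.68 W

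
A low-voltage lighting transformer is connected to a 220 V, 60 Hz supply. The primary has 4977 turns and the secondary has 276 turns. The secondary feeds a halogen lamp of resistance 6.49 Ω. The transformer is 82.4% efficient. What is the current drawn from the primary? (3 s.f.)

V_s = 220 × 276/4977 = 12.200 V.
I_s = V_s/R = 12.200/6.49 = 1.8798 A.
P_out = V_s I_s = 12.200 × 1.8798 = 22.934 W.
P_in = P_out/η = 22.934/0.824 = 27.833 W.
I_p = P_in/V_p = 27.833/220 = 0.127 A.

I_p ≈ 0.127 A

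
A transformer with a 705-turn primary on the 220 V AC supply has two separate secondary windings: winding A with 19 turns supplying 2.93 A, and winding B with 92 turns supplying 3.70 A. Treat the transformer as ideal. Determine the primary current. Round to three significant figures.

I_p ≈ 0.562 A

V_A = 220 × 19/705 = 5.9291 V; V_B = 220 × 92/705 = 28.709 V.
P_out = V_A I_A + V_B I_B = 5.9291×2.93 + 28.709×3.70 = 17.372 + 106.22 = 123.60 W.
Ideal ⇒ P_in = P_out, so I_p = P_out/V_p = 123.60/220 = 0.562 A.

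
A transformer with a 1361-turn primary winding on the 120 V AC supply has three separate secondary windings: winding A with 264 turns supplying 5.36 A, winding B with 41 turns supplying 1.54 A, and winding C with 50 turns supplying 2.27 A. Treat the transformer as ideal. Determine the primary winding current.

I_p ≈ 1.17 A

V_A = 120 × 264/1361 = 23.277 V; V_B = 120 × 41/1361 = 3.6150 V; V_C = 120 × 50/1361 = 4.4085 V.
P_out = V_A I_A + V_B I_B + V_C I_C = 23.277×5.36 + 3.6150×1.54 + 4.4085×2.27 = 124.76 + 5.5671 + 10.007 = 140.34 W.
Ideal ⇒ P_in = P_out, so I_p = P_out/V_p = 140.34/120 = 1.17 A.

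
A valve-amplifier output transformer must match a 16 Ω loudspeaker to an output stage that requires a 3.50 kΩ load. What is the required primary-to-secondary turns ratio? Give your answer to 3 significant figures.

N_p/N_s ≈ 14.8

Z_p/Z_s = (N_p/N_s)², so N_p/N_s = √(3500/16) = √219 = 14.8.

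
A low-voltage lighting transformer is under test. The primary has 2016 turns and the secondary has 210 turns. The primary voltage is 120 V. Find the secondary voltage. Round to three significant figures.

V_s ≈ 12.5 V

V_s/V_p = N_s/N_p, so V_s = 120 × 210/2016 = 12.5 V.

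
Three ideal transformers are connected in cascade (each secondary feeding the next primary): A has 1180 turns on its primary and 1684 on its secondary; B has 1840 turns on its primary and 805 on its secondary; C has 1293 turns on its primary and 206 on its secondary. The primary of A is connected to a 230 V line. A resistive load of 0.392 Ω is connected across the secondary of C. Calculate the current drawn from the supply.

After A: V = 230.00 × 1684/1180 = 328.24 V.
After B: V = 328.24 × 805/1840 = 143.60 V.
After C: V = 143.60 × 206/1293 = 22.879 V.
I_load = 22.879/0.392 = 58.364 A, so P_out = 22.879 × 58.364 = 1335.3 W.
All ideal ⇒ P_in = P_out, so I_supply = 1335.3/230 = 5.81 A.

I_supply ≈ 5.81 A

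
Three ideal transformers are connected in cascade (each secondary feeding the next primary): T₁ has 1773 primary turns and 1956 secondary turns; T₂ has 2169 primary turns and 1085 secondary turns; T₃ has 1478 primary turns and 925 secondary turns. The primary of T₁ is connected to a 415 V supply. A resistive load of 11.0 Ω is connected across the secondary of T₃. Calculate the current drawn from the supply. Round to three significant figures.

I_supply ≈ 4.50 A

After T₁: V = 415.00 × 1956/1773 = 457.83 V.
After T₂: V = 457.83 × 1085/2169 = 229.02 V.
After T₃: V = 229.02 × 925/1478 = 143.33 V.
I_load = 143.33/11.0 = 13.030 A, so P_out = 143.33 × 13.030 = 1867.7 W.
All ideal ⇒ P_in = P_out, so I_supply = 1867.7/415 = 4.50 A.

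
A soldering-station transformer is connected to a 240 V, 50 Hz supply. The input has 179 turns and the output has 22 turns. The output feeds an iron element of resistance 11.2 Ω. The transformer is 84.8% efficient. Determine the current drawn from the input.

V_out = 240 × 22/179 = 29.497 V.
I_out = V_out/R = 29.497/11.2 = 2.6337 A.
P_out = V_out I_out = 29.497 × 2.6337 = 77.686 W.
P_in = P_out/η = 77.686/0.848 = 91.611 W.
I_in = P_in/V_in = 91.611/240 = 0.382 A.

I_in ≈ 0.382 A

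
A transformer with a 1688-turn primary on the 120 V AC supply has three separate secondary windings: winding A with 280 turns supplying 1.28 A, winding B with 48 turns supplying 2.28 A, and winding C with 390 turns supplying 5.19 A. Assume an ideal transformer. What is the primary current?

V_A = 120 × 280/1688 = 19.905 V; V_B = 120 × 48/1688 = 3.4123 V; V_C = 120 × 390/1688 = 27.725 V.
P_out = V_A I_A + V_B I_B + V_C I_C = 19.905×1.28 + 3.4123×2.28 + 27.725×5.19 = 25.479 + 7.7801 + 143.89 = 177.15 W.
Ideal ⇒ P_in = P_out, so I_p = P_out/V_p = 177.15/120 = 1.48 A.

I_p ≈ 1.48 A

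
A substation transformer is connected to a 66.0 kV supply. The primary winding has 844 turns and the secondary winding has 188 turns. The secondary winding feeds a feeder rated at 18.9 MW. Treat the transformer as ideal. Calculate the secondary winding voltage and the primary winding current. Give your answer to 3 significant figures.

V_s ≈ 14700 V, I_p ≈ 286 A

V_s = V_p × N_s/N_p = 66000 × 188/844 = 14701 V.
I_s = P/V_s = 1.89×10^7/14701 = 1285.6 A.
I_p = I_s × N_s/N_p = 1285.6 × 188/844 = 286 A.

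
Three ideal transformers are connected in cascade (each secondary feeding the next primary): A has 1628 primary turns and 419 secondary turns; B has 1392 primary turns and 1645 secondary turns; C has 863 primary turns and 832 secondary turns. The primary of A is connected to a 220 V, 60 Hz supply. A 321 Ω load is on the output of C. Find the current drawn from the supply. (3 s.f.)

I_supply ≈ 0.0589 A

Secondary of A: V = 220.00 × 419/1628 = 56.622 V.
Secondary of B: V = 56.622 × 1645/1392 = 66.913 V.
Secondary of C: V = 66.913 × 832/863 = 64.509 V.
I_load = 64.509/321 = 0.20096 A, so P_out = 64.509 × 0.20096 = 12.964 W.
All ideal ⇒ P_in = P_out, so I_supply = 12.964/220 = 0.0589 A.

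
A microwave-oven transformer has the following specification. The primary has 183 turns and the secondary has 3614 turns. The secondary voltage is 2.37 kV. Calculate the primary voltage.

V_p ≈ 120 V

V_p/V_s = N_p/N_s, so V_p = 2370 × 183/3614 = 120 V.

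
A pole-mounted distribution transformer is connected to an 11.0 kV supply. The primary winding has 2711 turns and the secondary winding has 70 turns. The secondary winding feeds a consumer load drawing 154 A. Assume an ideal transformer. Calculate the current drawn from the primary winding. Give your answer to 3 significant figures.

I_p ≈ 3.98 A

For an ideal transformer I_p N_p = I_s N_s, so I_p = 154 × 70/2711 = 3.98 A.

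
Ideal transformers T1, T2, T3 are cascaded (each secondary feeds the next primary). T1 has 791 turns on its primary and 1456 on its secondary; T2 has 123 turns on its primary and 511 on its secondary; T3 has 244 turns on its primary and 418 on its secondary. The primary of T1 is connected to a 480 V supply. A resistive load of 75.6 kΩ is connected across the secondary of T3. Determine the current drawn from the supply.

I_supply ≈ 1.09 A

After T1: V = 480.00 × 1456/791 = 883.54 V.
After T2: V = 883.54 × 511/123 = 3670.6 V.
After T3: V = 3670.6 × 418/244 = 6288.2 V.
I_load = 6288.2/75600 = 0.083178 A, so P_out = 6288.2 × 0.083178 = 523.04 W.
All ideal ⇒ P_in = P_out, so I_supply = 523.04/480 = 1.09 A.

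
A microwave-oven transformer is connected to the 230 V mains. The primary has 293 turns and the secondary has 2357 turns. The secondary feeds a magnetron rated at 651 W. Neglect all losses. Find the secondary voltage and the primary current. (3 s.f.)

V_s ≈ 1850 V, I_p ≈ 2.83 A

V_s = V_p × N_s/N_p = 230 × 2357/293 = 1850.2 V.
I_s = P/V_s = 651/1850.2 = 0.35185 A.
I_p = I_s × N_s/N_p = 0.35185 × 2357/293 = 2.83 A.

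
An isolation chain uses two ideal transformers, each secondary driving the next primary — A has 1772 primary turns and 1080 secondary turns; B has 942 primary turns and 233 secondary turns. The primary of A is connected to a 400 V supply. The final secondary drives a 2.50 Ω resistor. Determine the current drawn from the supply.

I_supply ≈ 3.64 A

After A: V = 400.00 × 1080/1772 = 243.79 V.
After B: V = 243.79 × 233/942 = 60.301 V.
I_load = 60.301/2.50 = 24.120 A, so P_out = 60.301 × 24.120 = 1454.5 W.
All ideal ⇒ P_in = P_out, so I_supply = 1454.5/400 = 3.64 A.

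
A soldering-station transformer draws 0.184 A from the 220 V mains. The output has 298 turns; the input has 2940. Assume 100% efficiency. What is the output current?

I_out/I_in = N_in/N_out, so I_out = 0.184 × 2940/298 = 1.82 A.

I_out ≈ 1.82 A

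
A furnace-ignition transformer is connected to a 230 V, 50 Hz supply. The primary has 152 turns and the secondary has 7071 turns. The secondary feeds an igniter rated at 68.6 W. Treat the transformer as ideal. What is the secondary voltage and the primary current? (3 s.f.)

V_s ≈ 10700 V, I_p ≈ 0.298 A

V_s = V_p × N_s/N_p = 230 × 7071/152 = 10700 V.
I_s = P/V_s = 68.6/10700 = 0.0064115 A.
I_p = I_s × N_s/N_p = 0.0064115 × 7071/152 = 0.298 A.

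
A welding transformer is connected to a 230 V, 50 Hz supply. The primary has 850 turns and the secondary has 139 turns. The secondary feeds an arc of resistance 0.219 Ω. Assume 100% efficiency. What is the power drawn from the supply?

V_s = V_p × N_s/N_p = 230 × 139/850 = 37.612 V.
I_s = V_s/R = 37.612/0.219 = 171.74 A.
I_p = I_s × N_s/N_p = 171.74 × 139/850 = 28.085 A.
P = V_p I_p = 230 × 28.085 = 6460 W.

P ≈ 6460 W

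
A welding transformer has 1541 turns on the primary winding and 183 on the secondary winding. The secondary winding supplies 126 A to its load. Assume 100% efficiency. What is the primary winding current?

I_p ≈ 15.0 A

For an ideal transformer I_p/I_s = N_s/N_p, so I_p = 126 × 183/1541 = 15.0 A.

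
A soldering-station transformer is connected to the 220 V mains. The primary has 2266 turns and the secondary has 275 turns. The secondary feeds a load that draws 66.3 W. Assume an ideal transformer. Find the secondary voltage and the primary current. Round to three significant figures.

V_s ≈ 26.7 V, I_p ≈ 0.301 A

V_s = V_p × N_s/N_p = 220 × 275/2266 = 26.699 V.
I_s = P/V_s = 66.3/26.699 = 2.4832 A.
I_p = I_s × N_s/N_p = 2.4832 × 275/2266 = 0.301 A.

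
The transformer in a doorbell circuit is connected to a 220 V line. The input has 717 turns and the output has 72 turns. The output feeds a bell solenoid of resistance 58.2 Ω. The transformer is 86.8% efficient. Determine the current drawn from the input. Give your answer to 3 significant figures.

I_in ≈ 0.0439 A

V_out = 220 × 72/717 = 22.092 V.
I_out = V_out/R = 22.092/58.2 = 0.37959 A.
P_out = V_out I_out = 22.092 × 0.37959 = 8.3859 W.
P_in = P_out/η = 8.3859/0.868 = 9.6612 W.
I_in = P_in/V_in = 9.6612/220 = 0.0439 A.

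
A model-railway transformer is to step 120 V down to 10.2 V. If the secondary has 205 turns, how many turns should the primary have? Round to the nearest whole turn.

N_p/N_s = V_p/V_s, so N_p = 205 × 120/10.2 = 2411.8 ≈ 2412 turns.

N_p = 2412 turns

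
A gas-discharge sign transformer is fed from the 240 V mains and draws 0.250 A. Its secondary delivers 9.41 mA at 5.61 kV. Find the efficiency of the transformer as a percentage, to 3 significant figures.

P_in = 240 × 0.250 = 60.0000 W.
P_out = 5610 × 0.00941 = 52.7901 W.
η = P_out/P_in = 52.7901/60.0000 = 0.880.

η ≈ 88.0%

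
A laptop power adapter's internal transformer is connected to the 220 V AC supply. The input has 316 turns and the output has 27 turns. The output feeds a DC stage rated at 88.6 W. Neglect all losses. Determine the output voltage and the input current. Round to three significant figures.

V_out = V_in × N_out/N_in = 220 × 27/316 = 18.797 V.
I_out = P/V_out = 88.6/18.797 = 4.7134 A.
I_in = I_out × N_out/N_in = 4.7134 × 27/316 = 0.403 A.

V_out ≈ 18.8 V, I_in ≈ 0.403 A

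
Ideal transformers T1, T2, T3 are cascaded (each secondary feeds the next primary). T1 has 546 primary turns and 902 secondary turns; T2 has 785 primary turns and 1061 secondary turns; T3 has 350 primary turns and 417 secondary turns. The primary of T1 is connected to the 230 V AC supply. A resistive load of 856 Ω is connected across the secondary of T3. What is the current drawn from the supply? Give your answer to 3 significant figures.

I_supply ≈ 1.90 A

Secondary of T1: V = 230.00 × 902/546 = 379.96 V.
Secondary of T2: V = 379.96 × 1061/785 = 513.56 V.
Secondary of T3: V = 513.56 × 417/350 = 611.86 V.
I_load = 611.86/856 = 0.71480 A, so P_out = 611.86 × 0.71480 = 437.36 W.
All ideal ⇒ P_in = P_out, so I_supply = 437.36/230 = 1.90 A.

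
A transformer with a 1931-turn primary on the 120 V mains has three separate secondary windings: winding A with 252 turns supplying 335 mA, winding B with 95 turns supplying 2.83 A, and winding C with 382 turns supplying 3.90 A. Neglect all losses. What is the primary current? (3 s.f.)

I_p ≈ 0.954 A

V_A = 120 × 252/1931 = 15.660 V; V_B = 120 × 95/1931 = 5.9037 V; V_C = 120 × 382/1931 = 23.739 V.
P_out = V_A I_A + V_B I_B + V_C I_C = 15.660×0.335 + 5.9037×2.83 + 23.739×3.90 = 5.2462 + 16.707 + 92.582 = 114.54 W.
Ideal ⇒ P_in = P_out, so I_p = P_out/V_p = 114.54/120 = 0.954 A.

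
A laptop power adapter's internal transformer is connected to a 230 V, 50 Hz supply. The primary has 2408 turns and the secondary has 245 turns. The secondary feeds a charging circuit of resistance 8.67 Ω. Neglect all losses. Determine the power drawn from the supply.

V_s = V_p × N_s/N_p = 230 × 245/2408 = 23.401 V.
I_s = V_s/R = 23.401/8.67 = 2.6991 A.
I_p = I_s × N_s/N_p = 2.6991 × 245/2408 = 0.27462 A.
P = V_p I_p = 230 × 0.27462 = 63.2 W.

P ≈ 63.2 W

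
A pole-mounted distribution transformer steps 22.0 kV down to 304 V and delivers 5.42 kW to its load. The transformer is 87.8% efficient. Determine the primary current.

I_p ≈ 0.281 A

P_in = P_out/η = 5420/0.878 = 6173.1 W.
I_p = P_in/V_p = 6173.1/22000 = 0.281 A.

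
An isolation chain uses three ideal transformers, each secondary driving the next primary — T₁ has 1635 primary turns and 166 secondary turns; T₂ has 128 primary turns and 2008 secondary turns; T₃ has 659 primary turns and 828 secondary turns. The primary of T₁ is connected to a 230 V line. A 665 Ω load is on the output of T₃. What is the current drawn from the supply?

After T₁: V = 230.00 × 166/1635 = 23.352 V.
After T₂: V = 23.352 × 2008/128 = 366.33 V.
After T₃: V = 366.33 × 828/659 = 460.27 V.
I_load = 460.27/665 = 0.69214 A, so P_out = 460.27 × 0.69214 = 318.58 W.
All ideal ⇒ P_in = P_out, so I_supply = 318.58/230 = 1.39 A.

I_supply ≈ 1.39 A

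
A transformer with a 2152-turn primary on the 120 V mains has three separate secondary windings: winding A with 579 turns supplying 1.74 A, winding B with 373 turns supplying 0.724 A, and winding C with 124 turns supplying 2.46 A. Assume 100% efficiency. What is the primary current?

V_A = 120 × 579/2152 = 32.286 V; V_B = 120 × 373/2152 = 20.799 V; V_C = 120 × 124/2152 = 6.9145 V.
P_out = V_A I_A + V_B I_B + V_C I_C = 32.286×1.74 + 20.799×0.724 + 6.9145×2.46 = 56.178 + 15.059 + 17.010 = 88.246 W.
Ideal ⇒ P_in = P_out, so I_p = P_out/V_p = 88.246/120 = 0.735 A.

I_p ≈ 0.735 A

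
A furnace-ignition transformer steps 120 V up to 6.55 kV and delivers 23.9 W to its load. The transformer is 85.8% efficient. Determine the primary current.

P_in = P_out/η = 23.9/0.858 = 27.855 W.
I_p = P_in/V_p = 27.855/120 = 0.232 A.

I_p ≈ 0.232 A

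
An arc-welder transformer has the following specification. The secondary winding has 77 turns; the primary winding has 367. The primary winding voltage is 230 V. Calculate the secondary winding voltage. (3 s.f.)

V_s/V_p = N_s/N_p, so V_s = 230 × 77/367 = 48.3 V.

V_s ≈ 48.3 V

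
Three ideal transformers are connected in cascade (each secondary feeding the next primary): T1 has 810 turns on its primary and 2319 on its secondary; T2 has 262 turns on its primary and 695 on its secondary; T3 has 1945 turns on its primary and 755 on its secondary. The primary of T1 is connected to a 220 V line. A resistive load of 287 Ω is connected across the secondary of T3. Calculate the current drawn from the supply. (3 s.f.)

After T1: V = 220.00 × 2319/810 = 629.85 V.
After T2: V = 629.85 × 695/262 = 1670.8 V.
After T3: V = 1670.8 × 755/1945 = 648.56 V.
I_load = 648.56/287 = 2.2598 A, so P_out = 648.56 × 2.2598 = 1465.6 W.
All ideal ⇒ P_in = P_out, so I_supply = 1465.6/220 = 6.66 A.

I_supply ≈ 6.66 A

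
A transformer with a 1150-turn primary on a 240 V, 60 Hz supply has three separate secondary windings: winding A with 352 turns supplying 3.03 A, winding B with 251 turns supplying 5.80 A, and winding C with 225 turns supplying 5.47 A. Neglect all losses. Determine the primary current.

V_A = 240 × 352/1150 = 73.461 V; V_B = 240 × 251/1150 = 52.383 V; V_C = 240 × 225/1150 = 46.957 V.
P_out = V_A I_A + V_B I_B + V_C I_C = 73.461×3.03 + 52.383×5.80 + 46.957×5.47 = 222.59 + 303.82 + 256.85 = 783.26 W.
Ideal ⇒ P_in = P_out, so I_p = P_out/V_p = 783.26/240 = 3.26 A.

I_p ≈ 3.26 A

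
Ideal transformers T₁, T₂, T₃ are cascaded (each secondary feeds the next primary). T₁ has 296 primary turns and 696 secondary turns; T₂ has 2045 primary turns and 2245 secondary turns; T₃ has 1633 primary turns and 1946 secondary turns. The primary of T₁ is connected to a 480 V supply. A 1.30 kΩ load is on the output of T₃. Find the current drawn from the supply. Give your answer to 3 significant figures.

Secondary of T₁: V = 480.00 × 696/296 = 1128.6 V.
Secondary of T₂: V = 1128.6 × 2245/2045 = 1239.0 V.
Secondary of T₃: V = 1239.0 × 1946/1633 = 1476.5 V.
I_load = 1476.5/1300 = 1.1358 A, so P_out = 1476.5 × 1.1358 = 1677.0 W.
All ideal ⇒ P_in = P_out, so I_supply = 1677.0/480 = 3.49 A.

I_supply ≈ 3.49 A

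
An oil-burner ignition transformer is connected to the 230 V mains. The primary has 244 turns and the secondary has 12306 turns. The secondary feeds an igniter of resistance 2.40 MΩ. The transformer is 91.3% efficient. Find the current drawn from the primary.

V_s = 230 × 12306/244 = 11600 V.
I_s = V_s/R = 11600/(2.40×10^6) = 0.0048333 A.
P_out = V_s I_s = 11600 × 0.0048333 = 56.066 W.
P_in = P_out/η = 56.066/0.913 = 61.408 W.
I_p = P_in/V_p = 61.408/230 = 0.267 A.

I_p ≈ 0.267 A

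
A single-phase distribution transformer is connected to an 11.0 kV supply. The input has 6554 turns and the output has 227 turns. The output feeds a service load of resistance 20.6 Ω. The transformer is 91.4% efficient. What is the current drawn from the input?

V_out = 11000 × 227/6554 = 380.99 V.
I_out = V_out/R = 380.99/20.6 = 18.495 A.
P_out = V_out I_out = 380.99 × 18.495 = 7046.2 W.
P_in = P_out/η = 7046.2/0.914 = 7709.2 W.
I_in = P_in/V_in = 7709.2/11000 = 0.701 A.

I_in ≈ 0.701 A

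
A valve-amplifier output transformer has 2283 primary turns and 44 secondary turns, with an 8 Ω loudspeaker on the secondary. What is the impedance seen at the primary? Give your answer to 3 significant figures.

Z_p ≈ 21500 Ω

Z_p = (N_p/N_s)² × Z_s = (2283/44)² × 8 = 21500 Ω.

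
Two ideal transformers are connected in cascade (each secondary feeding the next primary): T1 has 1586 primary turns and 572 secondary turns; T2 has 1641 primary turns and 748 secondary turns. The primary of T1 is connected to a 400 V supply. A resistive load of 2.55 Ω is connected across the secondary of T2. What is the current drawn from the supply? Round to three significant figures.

I_supply ≈ 4.24 A

Secondary of T1: V = 400.00 × 572/1586 = 144.26 V.
Secondary of T2: V = 144.26 × 748/1641 = 65.758 V.
I_load = 65.758/2.55 = 25.787 A, so P_out = 65.758 × 25.787 = 1695.7 W.
All ideal ⇒ P_in = P_out, so I_supply = 1695.7/400 = 4.24 A.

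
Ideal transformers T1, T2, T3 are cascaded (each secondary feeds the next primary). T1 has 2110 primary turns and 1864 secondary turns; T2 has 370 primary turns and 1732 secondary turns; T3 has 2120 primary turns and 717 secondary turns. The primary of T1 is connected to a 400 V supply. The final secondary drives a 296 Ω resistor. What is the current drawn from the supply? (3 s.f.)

Secondary of T1: V = 400.00 × 1864/2110 = 353.36 V.
Secondary of T2: V = 353.36 × 1732/370 = 1654.1 V.
Secondary of T3: V = 1654.1 × 717/2120 = 559.44 V.
I_load = 559.44/296 = 1.8900 A, so P_out = 559.44 × 1.8900 = 1057.3 W.
All ideal ⇒ P_in = P_out, so I_supply = 1057.3/400 = 2.64 A.

I_supply ≈ 2.64 A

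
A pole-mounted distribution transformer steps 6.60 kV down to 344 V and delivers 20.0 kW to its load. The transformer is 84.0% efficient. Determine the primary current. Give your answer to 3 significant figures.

P_in = P_out/η = 20000/0.840 = 23810 W.
I_p = P_in/V_p = 23810/6600 = 3.61 A.

I_p ≈ 3.61 A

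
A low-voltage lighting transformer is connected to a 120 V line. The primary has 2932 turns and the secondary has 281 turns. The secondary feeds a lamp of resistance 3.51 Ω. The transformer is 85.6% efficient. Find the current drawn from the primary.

V_s = 120 × 281/2932 = 11.501 V.
I_s = V_s/R = 11.501/3.51 = 3.2765 A.
P_out = V_s I_s = 11.501 × 3.2765 = 37.683 W.
P_in = P_out/η = 37.683/0.856 = 44.022 W.
I_p = P_in/V_p = 44.022/120 = 0.367 A.

I_p ≈ 0.367 A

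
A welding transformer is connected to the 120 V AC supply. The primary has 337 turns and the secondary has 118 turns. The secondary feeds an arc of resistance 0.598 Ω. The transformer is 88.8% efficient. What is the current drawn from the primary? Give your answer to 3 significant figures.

I_p ≈ 27.7 A

V_s = 120 × 118/337 = 42.018 V.
I_s = V_s/R = 42.018/0.598 = 70.264 A.
P_out = V_s I_s = 42.018 × 70.264 = 2952.3 W.
P_in = P_out/η = 2952.3/0.888 = 3324.7 W.
I_p = P_in/V_p = 3324.7/120 = 27.7 A.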